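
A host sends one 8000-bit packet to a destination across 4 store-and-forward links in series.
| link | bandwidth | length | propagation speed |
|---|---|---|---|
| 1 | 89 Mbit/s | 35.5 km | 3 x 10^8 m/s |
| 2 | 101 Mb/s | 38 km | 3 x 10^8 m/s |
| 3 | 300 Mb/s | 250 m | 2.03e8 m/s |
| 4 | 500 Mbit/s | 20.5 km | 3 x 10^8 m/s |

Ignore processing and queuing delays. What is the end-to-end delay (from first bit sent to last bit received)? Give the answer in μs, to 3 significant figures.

526 μs

Transmission delays (L/R per hop): 89.8876, 79.2079, 26.6667, 16 μs; sum = 211.762 μs.
Propagation delays (d/s per hop): 118.333, 126.667, 1.23153, 68.3333 μs; sum = 314.565 μs.
End-to-end = 526 μs.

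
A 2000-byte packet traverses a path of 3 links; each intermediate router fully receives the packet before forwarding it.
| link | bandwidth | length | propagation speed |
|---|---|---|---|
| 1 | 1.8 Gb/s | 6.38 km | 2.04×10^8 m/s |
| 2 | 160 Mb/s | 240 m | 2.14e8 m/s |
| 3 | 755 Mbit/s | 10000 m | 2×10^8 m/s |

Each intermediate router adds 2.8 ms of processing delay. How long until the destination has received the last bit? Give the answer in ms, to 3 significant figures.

5.81 ms

L = 2000 × 8 = 16000 bits.
Transmission delays (L/R per hop): 0.00888889, 0.1, 0.0211921 ms; sum = 0.130081 ms.
Propagation delays (d/s per hop): 0.0312745, 0.0011215, 0.05 ms; sum = 0.082396 ms.
Processing at 2 router(s): 2 × 2.8 ms = 5.6 ms.
End-to-end = 5.81 ms.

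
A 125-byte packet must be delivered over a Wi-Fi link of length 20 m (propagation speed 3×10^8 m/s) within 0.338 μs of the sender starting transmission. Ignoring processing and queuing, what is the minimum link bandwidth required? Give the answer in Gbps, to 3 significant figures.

L = 1000 bits.
Propagation delay = 20 / 300000000 = 0.0666667 μs.
Transmission budget = 0.338 − 0.0666667 = 0.271333 μs.
R ≥ L / t_tx = 1000 bits / 2.71333e-07 s = 3.69 Gbps.

3.69 Gbps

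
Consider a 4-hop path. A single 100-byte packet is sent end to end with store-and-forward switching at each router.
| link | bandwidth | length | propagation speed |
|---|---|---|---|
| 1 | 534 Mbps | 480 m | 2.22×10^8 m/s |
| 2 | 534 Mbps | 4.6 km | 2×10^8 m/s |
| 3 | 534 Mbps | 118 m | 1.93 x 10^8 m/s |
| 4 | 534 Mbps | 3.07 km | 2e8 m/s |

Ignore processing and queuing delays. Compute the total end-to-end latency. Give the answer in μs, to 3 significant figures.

47.1 μs

L = 100 × 8 = 800 bits.
Transmission delay per hop = L/R = 800/534000000 = 1.49813 μs; 4 hops → 5.99251 μs.
Propagation delays (d/s per hop): 2.16216, 23, 0.611399, 15.35 μs; sum = 41.1236 μs.
End-to-end = 47.1 μs.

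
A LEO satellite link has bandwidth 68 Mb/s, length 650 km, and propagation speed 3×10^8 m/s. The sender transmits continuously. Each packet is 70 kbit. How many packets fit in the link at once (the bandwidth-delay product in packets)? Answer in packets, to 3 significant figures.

Propagation delay = 650000 / 300000000 = 0.00216667 s.
BDP = R × t_prop = 68000000 × 0.00216667 = 147333 bits.
In packets of 70000 bits: 2.10 packets.

2.10 packets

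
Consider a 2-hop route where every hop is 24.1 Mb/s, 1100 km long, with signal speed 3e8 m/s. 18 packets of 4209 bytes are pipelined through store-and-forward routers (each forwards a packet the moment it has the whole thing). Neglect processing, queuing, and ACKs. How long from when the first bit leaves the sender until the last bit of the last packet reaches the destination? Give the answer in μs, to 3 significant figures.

33900 μs

Per-hop transmission t_tx = L/R = 33672/24100000 = 1397.18 μs.
Per-hop propagation t_prop = 1100000/300000000 = 3666.67 μs.
Pipeline fill: first packet needs 2·t_tx to clear all hops; remaining 17 packets each add one t_tx.
Total = (2+18-1)·t_tx + 2·t_prop = 19·1397.18 + 2·3666.67 = 33900 μs.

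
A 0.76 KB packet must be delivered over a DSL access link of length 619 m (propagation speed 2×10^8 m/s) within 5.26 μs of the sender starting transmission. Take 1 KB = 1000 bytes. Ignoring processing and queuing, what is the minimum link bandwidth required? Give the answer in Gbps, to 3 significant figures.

2.81 Gbps

L = 6080 bits.
Propagation delay = 619 / 200000000 = 3.095 μs.
Transmission budget = 5.26 − 3.095 = 2.165 μs.
R ≥ L / t_tx = 6080 bits / 2.165e-06 s = 2.81 Gbps.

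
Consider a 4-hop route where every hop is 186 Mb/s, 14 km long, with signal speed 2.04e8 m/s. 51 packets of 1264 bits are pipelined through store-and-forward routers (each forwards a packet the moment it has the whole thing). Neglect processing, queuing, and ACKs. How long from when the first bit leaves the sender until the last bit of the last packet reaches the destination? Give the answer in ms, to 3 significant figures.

Per-hop transmission t_tx = L/R = 1264/186000000 = 0.0067957 ms.
Per-hop propagation t_prop = 14000/204000000 = 0.0686275 ms.
Pipeline fill: first packet needs 4·t_tx to clear all hops; remaining 50 packets each add one t_tx.
Total = (4+51-1)·t_tx + 4·t_prop = 54·0.0067957 + 4·0.0686275 = 0.641 ms.

0.641 ms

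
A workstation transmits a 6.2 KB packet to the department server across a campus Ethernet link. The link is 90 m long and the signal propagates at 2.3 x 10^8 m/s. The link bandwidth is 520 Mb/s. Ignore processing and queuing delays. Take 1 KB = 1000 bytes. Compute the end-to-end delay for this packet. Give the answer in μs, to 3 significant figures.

L = 49600 bits.
Transmission delay = L/R = 49600 / 520000000 = 95.3846 μs.
Propagation delay = d/s = 90 m / 2.3e+08 m/s = 0.391304 μs.
Total = 95.8 μs.

95.8 μs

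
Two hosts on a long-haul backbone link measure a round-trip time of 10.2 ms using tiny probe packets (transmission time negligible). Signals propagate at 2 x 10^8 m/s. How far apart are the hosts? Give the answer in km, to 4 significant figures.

1020 km

One-way propagation = RTT/2 = 5.1 ms.
d = s × t = 200000000 × 0.0051 = 1020 km.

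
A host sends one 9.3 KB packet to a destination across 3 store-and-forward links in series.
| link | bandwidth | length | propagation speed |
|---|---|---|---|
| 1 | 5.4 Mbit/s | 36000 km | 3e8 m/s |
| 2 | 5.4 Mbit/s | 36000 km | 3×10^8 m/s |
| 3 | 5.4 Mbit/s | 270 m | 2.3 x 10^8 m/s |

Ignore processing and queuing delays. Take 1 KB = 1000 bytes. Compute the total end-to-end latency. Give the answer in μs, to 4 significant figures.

L = 74400 bits.
Transmission delay per hop = L/R = 74400/5400000 = 13777.8 μs; 3 hops → 41333.3 μs.
Propagation delays (d/s per hop): 120000, 120000, 1.17391 μs; sum = 240001 μs.
End-to-end = 281300 μs.

281300 μs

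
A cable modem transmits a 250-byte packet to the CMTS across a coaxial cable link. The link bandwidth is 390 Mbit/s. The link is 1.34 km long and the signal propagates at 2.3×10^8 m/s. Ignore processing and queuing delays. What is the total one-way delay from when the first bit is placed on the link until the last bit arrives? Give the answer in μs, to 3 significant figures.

L = 250 × 8 = 2000 bits.
Transmission delay = L/R = 2000 / 390000000 = 5.12821 μs.
Propagation delay = d/s = 1340 m / 2.3e+08 m/s = 5.82609 μs.
Total = 11.0 μs.

11.0 μs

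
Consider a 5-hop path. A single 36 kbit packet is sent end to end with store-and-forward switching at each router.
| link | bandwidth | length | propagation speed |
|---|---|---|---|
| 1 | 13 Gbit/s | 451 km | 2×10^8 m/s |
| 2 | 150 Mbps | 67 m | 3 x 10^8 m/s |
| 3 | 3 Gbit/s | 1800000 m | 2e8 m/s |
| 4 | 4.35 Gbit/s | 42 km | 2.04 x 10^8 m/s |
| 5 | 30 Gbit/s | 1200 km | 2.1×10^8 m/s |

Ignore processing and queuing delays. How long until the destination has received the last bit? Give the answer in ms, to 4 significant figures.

L = 36000 bits.
Transmission delays (L/R per hop): 0.00276923, 0.24, 0.012, 0.00827586, 0.0012 ms; sum = 0.264245 ms.
Propagation delays (d/s per hop): 2.255, 0.000223333, 9, 0.205882, 5.71429 ms; sum = 17.1754 ms.
End-to-end = 17.44 ms.

17.44 ms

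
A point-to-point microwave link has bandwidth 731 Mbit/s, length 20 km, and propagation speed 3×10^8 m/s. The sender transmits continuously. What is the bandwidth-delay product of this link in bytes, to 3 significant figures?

6090 bytes

Propagation delay = 20000 / 300000000 = 6.66667e-05 s.
BDP = R × t_prop = 731000000 × 6.66667e-05 = 48733.3 bits.
In bytes: 48733.3/8 = 6090 bytes.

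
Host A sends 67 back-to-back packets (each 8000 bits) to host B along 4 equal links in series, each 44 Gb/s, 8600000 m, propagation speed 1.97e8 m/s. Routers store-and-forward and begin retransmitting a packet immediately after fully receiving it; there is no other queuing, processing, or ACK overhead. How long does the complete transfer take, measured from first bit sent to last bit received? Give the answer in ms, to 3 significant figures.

Per-hop transmission t_tx = L/R = 8000/44000000000 = 0.000181818 ms.
Per-hop propagation t_prop = 8600000/197000000 = 43.6548 ms.
Pipeline fill: first packet needs 4·t_tx to clear all hops; remaining 66 packets each add one t_tx.
Total = (4+67-1)·t_tx + 4·t_prop = 70·0.000181818 + 4·43.6548 = 175 ms.

175 ms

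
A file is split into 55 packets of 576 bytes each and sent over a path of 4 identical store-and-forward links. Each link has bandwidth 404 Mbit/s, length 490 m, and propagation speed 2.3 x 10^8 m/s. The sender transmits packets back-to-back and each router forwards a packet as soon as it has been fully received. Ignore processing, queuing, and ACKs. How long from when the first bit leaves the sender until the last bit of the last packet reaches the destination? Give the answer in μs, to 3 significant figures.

670 μs

Per-hop transmission t_tx = L/R = 4608/404000000 = 11.4059 μs.
Per-hop propagation t_prop = 490/2.3e+08 = 2.13043 μs.
Pipeline fill: first packet needs 4·t_tx to clear all hops; remaining 54 packets each add one t_tx.
Total = (4+55-1)·t_tx + 4·t_prop = 58·11.4059 + 4·2.13043 = 670 μs.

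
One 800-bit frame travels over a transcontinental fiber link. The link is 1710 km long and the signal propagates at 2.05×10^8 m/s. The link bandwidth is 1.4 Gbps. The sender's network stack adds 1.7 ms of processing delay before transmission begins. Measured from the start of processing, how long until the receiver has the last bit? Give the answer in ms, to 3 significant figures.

Transmission delay = L/R = 800 / 1400000000 = 0.000571429 ms.
Propagation delay = d/s = 1710000 m / 2.05e+08 m/s = 8.34146 ms.
Plus processing delay 1.7 ms = 1.7 ms.
Total = 10.0 ms.

10.0 ms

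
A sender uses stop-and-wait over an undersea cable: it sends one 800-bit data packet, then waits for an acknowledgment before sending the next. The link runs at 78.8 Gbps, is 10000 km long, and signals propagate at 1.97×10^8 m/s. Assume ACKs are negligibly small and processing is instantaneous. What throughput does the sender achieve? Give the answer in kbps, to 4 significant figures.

t_tx = L/R = 800/78800000000 = 1.01523e-08 s.
t_prop = 10000000/197000000 = 0.0507614 s; RTT = 0.101523 s.
Cycle = t_tx + RTT = 0.101523 s.
Throughput = L / cycle = 800 / 0.101523 = 7.880 kbps.

7.880 kbps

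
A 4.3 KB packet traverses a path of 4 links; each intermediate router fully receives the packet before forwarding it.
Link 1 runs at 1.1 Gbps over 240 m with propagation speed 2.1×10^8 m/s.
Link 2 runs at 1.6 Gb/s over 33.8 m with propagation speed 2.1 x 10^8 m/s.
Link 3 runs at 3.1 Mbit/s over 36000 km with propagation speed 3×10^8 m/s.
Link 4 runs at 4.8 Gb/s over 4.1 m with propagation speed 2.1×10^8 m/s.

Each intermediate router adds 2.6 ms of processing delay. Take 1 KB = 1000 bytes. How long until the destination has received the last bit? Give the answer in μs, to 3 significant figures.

L = 34400 bits.
Transmission delays (L/R per hop): 31.2727, 21.5, 11096.8, 7.16667 μs; sum = 11156.7 μs.
Propagation delays (d/s per hop): 1.14286, 0.160952, 120000, 0.0195238 μs; sum = 120001 μs.
Processing at 3 router(s): 3 × 2.6 ms = 7800 μs.
End-to-end = 139000 μs.

139000 μs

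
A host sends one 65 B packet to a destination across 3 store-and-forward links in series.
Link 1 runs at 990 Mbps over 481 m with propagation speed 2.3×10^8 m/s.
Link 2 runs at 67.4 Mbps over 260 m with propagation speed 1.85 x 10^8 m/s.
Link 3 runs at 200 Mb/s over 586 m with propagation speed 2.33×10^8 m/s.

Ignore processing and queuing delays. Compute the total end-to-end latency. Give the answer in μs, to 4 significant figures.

16.85 μs

L = 65 × 8 = 520 bits.
Transmission delays (L/R per hop): 0.525253, 7.71513, 2.6 μs; sum = 10.8404 μs.
Propagation delays (d/s per hop): 2.0913, 1.40541, 2.51502 μs; sum = 6.01173 μs.
End-to-end = 16.85 μs.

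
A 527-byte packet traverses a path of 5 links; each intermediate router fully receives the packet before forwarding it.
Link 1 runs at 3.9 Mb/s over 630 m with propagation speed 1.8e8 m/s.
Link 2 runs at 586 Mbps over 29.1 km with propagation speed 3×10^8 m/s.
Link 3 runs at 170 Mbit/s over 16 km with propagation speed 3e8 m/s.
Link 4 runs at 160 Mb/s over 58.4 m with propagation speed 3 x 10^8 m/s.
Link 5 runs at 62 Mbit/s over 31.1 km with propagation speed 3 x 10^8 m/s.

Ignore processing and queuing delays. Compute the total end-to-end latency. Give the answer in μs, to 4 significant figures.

1465 μs

L = 527 × 8 = 4216 bits.
Transmission delays (L/R per hop): 1081.03, 7.19454, 24.8, 26.35, 68 μs; sum = 1207.37 μs.
Propagation delays (d/s per hop): 3.5, 97, 53.3333, 0.194667, 103.667 μs; sum = 257.695 μs.
End-to-end = 1465 μs.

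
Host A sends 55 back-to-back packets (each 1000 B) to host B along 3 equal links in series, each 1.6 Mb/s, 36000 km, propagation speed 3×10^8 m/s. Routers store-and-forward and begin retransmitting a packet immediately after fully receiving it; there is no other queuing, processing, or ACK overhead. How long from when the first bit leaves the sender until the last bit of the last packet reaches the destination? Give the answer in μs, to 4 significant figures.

645000 μs

Per-hop transmission t_tx = L/R = 8000/1600000 = 5000 μs.
Per-hop propagation t_prop = 36000000/300000000 = 120000 μs.
Pipeline fill: first packet needs 3·t_tx to clear all hops; remaining 54 packets each add one t_tx.
Total = (3+55-1)·t_tx + 3·t_prop = 57·5000 + 3·120000 = 645000 μs.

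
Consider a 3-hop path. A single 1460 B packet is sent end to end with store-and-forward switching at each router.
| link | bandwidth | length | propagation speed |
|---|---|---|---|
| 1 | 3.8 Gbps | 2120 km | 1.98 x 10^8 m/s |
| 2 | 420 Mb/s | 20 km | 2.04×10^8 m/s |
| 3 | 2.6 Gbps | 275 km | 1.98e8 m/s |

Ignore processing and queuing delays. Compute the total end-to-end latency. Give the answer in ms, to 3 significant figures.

12.2 ms

L = 1460 × 8 = 11680 bits.
Transmission delays (L/R per hop): 0.00307368, 0.0278095, 0.00449231 ms; sum = 0.0353755 ms.
Propagation delays (d/s per hop): 10.7071, 0.0980392, 1.38889 ms; sum = 12.194 ms.
End-to-end = 12.2 ms.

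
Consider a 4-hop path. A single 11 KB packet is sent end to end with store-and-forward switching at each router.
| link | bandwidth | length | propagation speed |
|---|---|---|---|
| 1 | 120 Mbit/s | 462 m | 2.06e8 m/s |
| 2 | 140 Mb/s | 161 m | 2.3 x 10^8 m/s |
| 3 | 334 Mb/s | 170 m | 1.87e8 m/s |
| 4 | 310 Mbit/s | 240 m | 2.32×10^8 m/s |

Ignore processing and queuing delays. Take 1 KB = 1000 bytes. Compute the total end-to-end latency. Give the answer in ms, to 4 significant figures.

L = 88000 bits.
Transmission delays (L/R per hop): 0.733333, 0.628571, 0.263473, 0.283871 ms; sum = 1.90925 ms.
Propagation delays (d/s per hop): 0.00224272, 0.0007, 0.000909091, 0.00103448 ms; sum = 0.00488629 ms.
End-to-end = 1.914 ms.

1.914 ms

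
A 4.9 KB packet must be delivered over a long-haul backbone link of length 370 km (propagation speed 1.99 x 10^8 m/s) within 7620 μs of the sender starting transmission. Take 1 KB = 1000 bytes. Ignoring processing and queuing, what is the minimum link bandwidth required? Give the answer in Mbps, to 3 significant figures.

L = 39200 bits.
Propagation delay = 370000 / 199000000 = 1859.3 μs.
Transmission budget = 7620 − 1859.3 = 5760.7 μs.
R ≥ L / t_tx = 39200 bits / 0.0057607 s = 6.80 Mbps.

6.80 Mbps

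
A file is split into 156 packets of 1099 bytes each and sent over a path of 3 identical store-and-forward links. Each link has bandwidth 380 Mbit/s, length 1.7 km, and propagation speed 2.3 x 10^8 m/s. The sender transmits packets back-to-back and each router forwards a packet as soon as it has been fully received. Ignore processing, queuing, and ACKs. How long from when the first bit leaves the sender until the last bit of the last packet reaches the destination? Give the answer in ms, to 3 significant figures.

3.68 ms

Per-hop transmission t_tx = L/R = 8792/380000000 = 0.0231368 ms.
Per-hop propagation t_prop = 1700/2.3e+08 = 0.0073913 ms.
Pipeline fill: first packet needs 3·t_tx to clear all hops; remaining 155 packets each add one t_tx.
Total = (3+156-1)·t_tx + 3·t_prop = 158·0.0231368 + 3·0.0073913 = 3.68 ms.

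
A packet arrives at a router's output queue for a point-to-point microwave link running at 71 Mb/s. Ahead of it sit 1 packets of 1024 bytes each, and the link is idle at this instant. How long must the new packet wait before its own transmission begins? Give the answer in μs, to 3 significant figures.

Each queued packet: L/R = 8192/71000000 = 115.38 μs.
1 queued → 115.38 μs.
Queuing delay = 115 μs.

115 μs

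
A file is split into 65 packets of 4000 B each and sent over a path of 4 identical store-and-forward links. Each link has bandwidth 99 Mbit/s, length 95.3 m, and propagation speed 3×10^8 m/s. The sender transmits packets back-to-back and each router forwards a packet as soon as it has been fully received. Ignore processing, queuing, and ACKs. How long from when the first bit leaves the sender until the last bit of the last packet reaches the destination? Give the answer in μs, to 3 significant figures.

Per-hop transmission t_tx = L/R = 32000/99000000 = 323.232 μs.
Per-hop propagation t_prop = 95.3/300000000 = 0.317667 μs.
Pipeline fill: first packet needs 4·t_tx to clear all hops; remaining 64 packets each add one t_tx.
Total = (4+65-1)·t_tx + 4·t_prop = 68·323.232 + 4·0.317667 = 22000 μs.

22000 μs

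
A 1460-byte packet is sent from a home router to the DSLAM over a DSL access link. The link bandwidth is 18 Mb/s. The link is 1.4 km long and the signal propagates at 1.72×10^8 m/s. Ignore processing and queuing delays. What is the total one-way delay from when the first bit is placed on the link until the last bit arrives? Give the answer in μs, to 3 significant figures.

657 μs

L = 1460 × 8 = 11680 bits.
Transmission delay = L/R = 11680 / 18000000 = 648.889 μs.
Propagation delay = d/s = 1400 m / 172000000 m/s = 8.13953 μs.
Total = 657 μs.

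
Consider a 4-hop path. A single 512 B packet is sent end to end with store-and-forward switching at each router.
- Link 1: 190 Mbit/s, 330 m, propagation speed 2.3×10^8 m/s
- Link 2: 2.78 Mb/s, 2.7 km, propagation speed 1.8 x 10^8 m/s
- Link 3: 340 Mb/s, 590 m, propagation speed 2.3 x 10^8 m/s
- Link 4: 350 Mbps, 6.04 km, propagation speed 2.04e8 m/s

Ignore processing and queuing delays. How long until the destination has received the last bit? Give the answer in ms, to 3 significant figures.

L = 512 × 8 = 4096 bits.
Transmission delays (L/R per hop): 0.0215579, 1.47338, 0.0120471, 0.0117029 ms; sum = 1.51869 ms.
Propagation delays (d/s per hop): 0.00143478, 0.015, 0.00256522, 0.0296078 ms; sum = 0.0486078 ms.
End-to-end = 1.57 ms.

1.57 ms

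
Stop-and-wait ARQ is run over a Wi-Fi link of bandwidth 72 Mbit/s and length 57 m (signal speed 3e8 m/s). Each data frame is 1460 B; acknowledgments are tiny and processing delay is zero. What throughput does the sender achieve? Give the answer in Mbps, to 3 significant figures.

71.8 Mbps

t_tx = L/R = 11680/72000000 = 0.000162222 s.
t_prop = 57/300000000 = 1.9e-07 s; RTT = 3.8e-07 s.
Cycle = t_tx + RTT = 0.000162602 s.
Throughput = L / cycle = 11680 / 0.000162602 = 71.8 Mbps.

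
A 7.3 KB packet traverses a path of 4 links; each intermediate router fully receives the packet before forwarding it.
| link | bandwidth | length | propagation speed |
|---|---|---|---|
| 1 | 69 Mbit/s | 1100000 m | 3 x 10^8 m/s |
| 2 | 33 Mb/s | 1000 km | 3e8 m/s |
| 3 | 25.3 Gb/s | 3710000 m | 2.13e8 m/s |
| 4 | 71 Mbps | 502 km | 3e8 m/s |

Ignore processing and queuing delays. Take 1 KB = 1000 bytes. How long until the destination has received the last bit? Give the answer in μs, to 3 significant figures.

L = 58400 bits.
Transmission delays (L/R per hop): 846.377, 1769.7, 2.3083, 822.535 μs; sum = 3440.92 μs.
Propagation delays (d/s per hop): 3666.67, 3333.33, 17417.8, 1673.33 μs; sum = 26091.2 μs.
End-to-end = 29500 μs.

29500 μs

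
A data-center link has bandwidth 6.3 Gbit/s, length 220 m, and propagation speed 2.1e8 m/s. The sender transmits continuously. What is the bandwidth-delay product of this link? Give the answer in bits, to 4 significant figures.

Propagation delay = 220 / 210000000 = 1.04762e-06 s.
BDP = R × t_prop = 6300000000 × 1.04762e-06 = 6600 bits.

6600 bits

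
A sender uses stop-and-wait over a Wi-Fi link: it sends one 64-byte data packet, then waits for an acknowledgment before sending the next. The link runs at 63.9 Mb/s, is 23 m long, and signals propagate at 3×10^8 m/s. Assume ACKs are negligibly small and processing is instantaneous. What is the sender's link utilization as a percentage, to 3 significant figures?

98.1 %

t_tx = L/R = 512/63900000 = 8.01252e-06 s.
t_prop = 23/300000000 = 7.66667e-08 s; RTT = 1.53333e-07 s.
Cycle = t_tx + RTT = 8.16585e-06 s.
Utilization = t_tx / cycle = 8.01252e-06/8.16585e-06 = 98.1 %.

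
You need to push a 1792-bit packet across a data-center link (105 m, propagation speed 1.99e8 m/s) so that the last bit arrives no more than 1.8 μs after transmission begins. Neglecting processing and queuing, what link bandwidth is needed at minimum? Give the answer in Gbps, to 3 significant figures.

1.41 Gbps

Propagation delay = 105 / 199000000 = 0.527638 μs.
Transmission budget = 1.8 − 0.527638 = 1.27236 μs.
R ≥ L / t_tx = 1792 bits / 1.27236e-06 s = 1.41 Gbps.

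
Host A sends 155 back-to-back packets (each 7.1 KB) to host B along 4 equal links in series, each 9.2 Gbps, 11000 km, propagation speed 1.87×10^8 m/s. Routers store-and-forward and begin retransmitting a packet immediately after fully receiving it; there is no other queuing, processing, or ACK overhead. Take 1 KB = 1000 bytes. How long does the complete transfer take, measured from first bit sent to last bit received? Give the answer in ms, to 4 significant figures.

Per-hop transmission t_tx = L/R = 56800/9200000000 = 0.00617391 ms.
Per-hop propagation t_prop = 11000000/187000000 = 58.8235 ms.
Pipeline fill: first packet needs 4·t_tx to clear all hops; remaining 154 packets each add one t_tx.
Total = (4+155-1)·t_tx + 4·t_prop = 158·0.00617391 + 4·58.8235 = 236.3 ms.

236.3 ms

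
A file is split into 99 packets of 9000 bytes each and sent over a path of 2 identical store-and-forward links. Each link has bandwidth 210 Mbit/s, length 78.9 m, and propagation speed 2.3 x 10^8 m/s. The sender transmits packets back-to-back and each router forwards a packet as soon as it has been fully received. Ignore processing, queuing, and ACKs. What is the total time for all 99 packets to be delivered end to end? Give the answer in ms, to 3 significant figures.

34.3 ms

Per-hop transmission t_tx = L/R = 72000/210000000 = 0.342857 ms.
Per-hop propagation t_prop = 78.9/2.3e+08 = 0.000343043 ms.
Pipeline fill: first packet needs 2·t_tx to clear all hops; remaining 98 packets each add one t_tx.
Total = (2+99-1)·t_tx + 2·t_prop = 100·0.342857 + 2·0.000343043 = 34.3 ms.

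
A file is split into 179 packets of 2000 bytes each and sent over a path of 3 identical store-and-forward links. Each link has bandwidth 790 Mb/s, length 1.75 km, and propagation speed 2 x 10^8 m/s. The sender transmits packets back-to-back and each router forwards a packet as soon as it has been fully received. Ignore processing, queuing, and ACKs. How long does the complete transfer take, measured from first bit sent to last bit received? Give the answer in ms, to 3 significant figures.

3.69 ms

Per-hop transmission t_tx = L/R = 16000/790000000 = 0.0202532 ms.
Per-hop propagation t_prop = 1750/200000000 = 0.00875 ms.
Pipeline fill: first packet needs 3·t_tx to clear all hops; remaining 178 packets each add one t_tx.
Total = (3+179-1)·t_tx + 3·t_prop = 181·0.0202532 + 3·0.00875 = 3.69 ms.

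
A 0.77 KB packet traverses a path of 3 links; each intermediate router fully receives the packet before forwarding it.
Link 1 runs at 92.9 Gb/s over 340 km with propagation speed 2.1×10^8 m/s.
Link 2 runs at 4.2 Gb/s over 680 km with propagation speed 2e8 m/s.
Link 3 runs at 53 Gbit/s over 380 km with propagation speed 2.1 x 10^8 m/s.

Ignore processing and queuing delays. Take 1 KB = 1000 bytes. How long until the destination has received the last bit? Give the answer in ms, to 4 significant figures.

L = 6160 bits.
Transmission delays (L/R per hop): 6.63079e-05, 0.00146667, 0.000116226 ms; sum = 0.0016492 ms.
Propagation delays (d/s per hop): 1.61905, 3.4, 1.80952 ms; sum = 6.82857 ms.
End-to-end = 6.830 ms.

6.830 ms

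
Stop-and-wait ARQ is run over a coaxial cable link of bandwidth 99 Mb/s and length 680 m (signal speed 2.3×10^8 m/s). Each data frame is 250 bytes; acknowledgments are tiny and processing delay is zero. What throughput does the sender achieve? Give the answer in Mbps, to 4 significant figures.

t_tx = L/R = 2000/99000000 = 2.0202e-05 s.
t_prop = 680/2.3e+08 = 2.95652e-06 s; RTT = 5.91304e-06 s.
Cycle = t_tx + RTT = 2.61151e-05 s.
Throughput = L / cycle = 2000 / 2.61151e-05 = 76.58 Mbps.

76.58 Mbps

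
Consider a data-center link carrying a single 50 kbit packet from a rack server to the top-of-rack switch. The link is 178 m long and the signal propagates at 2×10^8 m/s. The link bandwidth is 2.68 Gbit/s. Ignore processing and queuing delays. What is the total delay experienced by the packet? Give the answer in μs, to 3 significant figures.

19.5 μs

L = 50000 bits.
Transmission delay = L/R = 50000 / 2680000000 = 18.6567 μs.
Propagation delay = d/s = 178 m / 200000000 m/s = 0.89 μs.
Total = 19.5 μs.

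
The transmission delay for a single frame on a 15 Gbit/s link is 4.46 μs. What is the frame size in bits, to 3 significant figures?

L = R × t_tx = 15000000000 b/s × 4.46e-06 s = 66900 bits.

66900 bits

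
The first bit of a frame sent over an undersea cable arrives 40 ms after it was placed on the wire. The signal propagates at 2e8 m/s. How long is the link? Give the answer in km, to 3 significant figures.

d = s × t_prop = 200000000 × 0.04 = 8000 km.

8000 km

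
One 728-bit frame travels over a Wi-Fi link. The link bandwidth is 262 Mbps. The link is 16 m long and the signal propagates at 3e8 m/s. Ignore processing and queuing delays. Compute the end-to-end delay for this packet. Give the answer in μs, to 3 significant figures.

Transmission delay = L/R = 728 / 262000000 = 2.77863 μs.
Propagation delay = d/s = 16 m / 300000000 m/s = 0.0533333 μs.
Total = 2.83 μs.

2.83 μs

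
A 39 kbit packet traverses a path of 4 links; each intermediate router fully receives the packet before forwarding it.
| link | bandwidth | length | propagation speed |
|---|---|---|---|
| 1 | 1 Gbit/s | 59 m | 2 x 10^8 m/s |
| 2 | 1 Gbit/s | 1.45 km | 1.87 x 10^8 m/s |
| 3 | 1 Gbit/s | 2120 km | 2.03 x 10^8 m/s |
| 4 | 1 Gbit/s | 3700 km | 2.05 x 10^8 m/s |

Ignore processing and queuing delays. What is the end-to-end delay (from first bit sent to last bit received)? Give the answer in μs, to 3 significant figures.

28700 μs

L = 39000 bits.
Transmission delay per hop = L/R = 39000/1000000000 = 39 μs; 4 hops → 156 μs.
Propagation delays (d/s per hop): 0.295, 7.75401, 10443.3, 18048.8 μs; sum = 28500.2 μs.
End-to-end = 28700 μs.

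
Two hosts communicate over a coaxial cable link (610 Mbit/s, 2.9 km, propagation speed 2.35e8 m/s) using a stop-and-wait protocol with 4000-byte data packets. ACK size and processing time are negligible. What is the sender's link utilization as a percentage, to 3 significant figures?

t_tx = L/R = 32000/610000000 = 5.2459e-05 s.
t_prop = 2900/235000000 = 1.23404e-05 s; RTT = 2.46809e-05 s.
Cycle = t_tx + RTT = 7.71399e-05 s.
Utilization = t_tx / cycle = 5.2459e-05/7.71399e-05 = 68.0 %.

68.0 %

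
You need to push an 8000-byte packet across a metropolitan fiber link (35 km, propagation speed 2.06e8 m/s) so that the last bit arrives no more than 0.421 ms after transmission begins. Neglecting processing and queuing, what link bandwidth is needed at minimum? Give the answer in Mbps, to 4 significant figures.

254.9 Mbps

L = 64000 bits.
Propagation delay = 35000 / 206000000 = 0.169903 ms.
Transmission budget = 0.421 − 0.169903 = 0.251097 ms.
R ≥ L / t_tx = 64000 bits / 0.000251097 s = 254.9 Mbps.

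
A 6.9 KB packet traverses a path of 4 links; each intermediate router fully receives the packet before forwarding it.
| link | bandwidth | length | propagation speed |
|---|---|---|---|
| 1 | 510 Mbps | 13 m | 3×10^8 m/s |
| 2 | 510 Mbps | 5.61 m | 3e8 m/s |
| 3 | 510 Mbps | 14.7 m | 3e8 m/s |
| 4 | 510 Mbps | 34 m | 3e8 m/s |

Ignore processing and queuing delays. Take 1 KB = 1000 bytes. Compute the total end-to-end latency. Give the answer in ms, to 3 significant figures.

L = 55200 bits.
Transmission delay per hop = L/R = 55200/510000000 = 0.108235 ms; 4 hops → 0.432941 ms.
Propagation delays (d/s per hop): 4.33333e-05, 1.87e-05, 4.9e-05, 0.000113333 ms; sum = 0.000224367 ms.
End-to-end = 0.433 ms.

0.433 ms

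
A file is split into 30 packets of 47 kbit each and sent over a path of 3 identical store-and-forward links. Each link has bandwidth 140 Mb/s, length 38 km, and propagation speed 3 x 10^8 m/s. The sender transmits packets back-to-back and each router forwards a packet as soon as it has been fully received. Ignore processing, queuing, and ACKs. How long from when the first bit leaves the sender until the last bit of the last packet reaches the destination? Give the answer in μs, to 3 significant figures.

11100 μs

Per-hop transmission t_tx = L/R = 47000/140000000 = 335.714 μs.
Per-hop propagation t_prop = 38000/300000000 = 126.667 μs.
Pipeline fill: first packet needs 3·t_tx to clear all hops; remaining 29 packets each add one t_tx.
Total = (3+30-1)·t_tx + 3·t_prop = 32·335.714 + 3·126.667 = 11100 μs.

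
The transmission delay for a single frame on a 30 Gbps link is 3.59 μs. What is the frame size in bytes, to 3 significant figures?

L = R × t_tx = 30000000000 b/s × 3.59e-06 s = 107700 bits.
In bytes: 107700 / 8 = 13500 bytes.

13500 bytes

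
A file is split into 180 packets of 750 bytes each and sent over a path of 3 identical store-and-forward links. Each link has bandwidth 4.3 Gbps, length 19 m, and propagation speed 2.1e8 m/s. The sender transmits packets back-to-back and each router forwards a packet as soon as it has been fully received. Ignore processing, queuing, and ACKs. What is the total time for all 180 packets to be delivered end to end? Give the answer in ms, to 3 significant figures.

Per-hop transmission t_tx = L/R = 6000/4300000000 = 0.00139535 ms.
Per-hop propagation t_prop = 19/210000000 = 9.04762e-05 ms.
Pipeline fill: first packet needs 3·t_tx to clear all hops; remaining 179 packets each add one t_tx.
Total = (3+180-1)·t_tx + 3·t_prop = 182·0.00139535 + 3·9.04762e-05 = 0.254 ms.

0.254 ms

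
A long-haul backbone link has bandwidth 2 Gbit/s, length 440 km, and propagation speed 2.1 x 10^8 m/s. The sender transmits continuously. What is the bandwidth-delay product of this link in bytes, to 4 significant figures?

Propagation delay = 440000 / 210000000 = 0.00209524 s.
BDP = R × t_prop = 2000000000 × 0.00209524 = 4190480 bits.
In bytes: 4190480/8 = 523800 bytes.

523800 bytes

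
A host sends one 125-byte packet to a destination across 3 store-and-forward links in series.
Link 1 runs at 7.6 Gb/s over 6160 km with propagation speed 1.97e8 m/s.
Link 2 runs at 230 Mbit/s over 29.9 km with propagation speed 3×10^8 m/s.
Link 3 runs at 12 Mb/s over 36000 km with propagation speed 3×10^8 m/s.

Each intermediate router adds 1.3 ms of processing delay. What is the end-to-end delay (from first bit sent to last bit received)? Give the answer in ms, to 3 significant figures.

154 ms

L = 125 × 8 = 1000 bits.
Transmission delays (L/R per hop): 0.000131579, 0.00434783, 0.0833333 ms; sum = 0.0878127 ms.
Propagation delays (d/s per hop): 31.269, 0.0996667, 120 ms; sum = 151.369 ms.
Processing at 2 router(s): 2 × 1.3 ms = 2.6 ms.
End-to-end = 154 ms.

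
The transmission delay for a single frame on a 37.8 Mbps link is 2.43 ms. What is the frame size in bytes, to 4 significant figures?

11480 bytes

L = R × t_tx = 37800000 b/s × 0.00243 s = 91854 bits.
In bytes: 91854 / 8 = 11480 bytes.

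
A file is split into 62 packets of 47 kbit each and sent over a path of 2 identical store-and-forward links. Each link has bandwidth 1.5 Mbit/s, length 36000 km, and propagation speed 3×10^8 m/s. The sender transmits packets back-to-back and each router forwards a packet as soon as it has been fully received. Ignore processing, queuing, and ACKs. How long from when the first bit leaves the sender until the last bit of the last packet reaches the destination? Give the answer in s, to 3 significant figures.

Per-hop transmission t_tx = L/R = 47000/1500000 = 0.0313333 s.
Per-hop propagation t_prop = 36000000/300000000 = 0.12 s.
Pipeline fill: first packet needs 2·t_tx to clear all hops; remaining 61 packets each add one t_tx.
Total = (2+62-1)·t_tx + 2·t_prop = 63·0.0313333 + 2·0.12 = 2.21 s.

2.21 s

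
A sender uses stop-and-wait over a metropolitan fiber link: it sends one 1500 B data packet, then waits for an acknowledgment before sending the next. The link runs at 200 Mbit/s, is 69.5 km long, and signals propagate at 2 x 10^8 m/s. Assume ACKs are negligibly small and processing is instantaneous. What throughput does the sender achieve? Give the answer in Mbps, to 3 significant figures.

t_tx = L/R = 12000/200000000 = 6e-05 s.
t_prop = 69500/200000000 = 0.0003475 s; RTT = 0.000695 s.
Cycle = t_tx + RTT = 0.000755 s.
Throughput = L / cycle = 12000 / 0.000755 = 15.9 Mbps.

15.9 Mbps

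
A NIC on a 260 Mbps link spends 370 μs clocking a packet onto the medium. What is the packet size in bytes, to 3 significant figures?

L = R × t_tx = 260000000 b/s × 0.00037 s = 96200 bits.
In bytes: 96200 / 8 = 12000 bytes.

12000 bytes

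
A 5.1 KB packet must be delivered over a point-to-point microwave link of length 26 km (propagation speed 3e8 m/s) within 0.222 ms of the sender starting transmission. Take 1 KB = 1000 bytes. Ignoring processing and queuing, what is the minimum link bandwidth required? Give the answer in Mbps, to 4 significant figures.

L = 40800 bits.
Propagation delay = 26000 / 300000000 = 0.0866667 ms.
Transmission budget = 0.222 − 0.0866667 = 0.135333 ms.
R ≥ L / t_tx = 40800 bits / 0.000135333 s = 301.5 Mbps.

301.5 Mbps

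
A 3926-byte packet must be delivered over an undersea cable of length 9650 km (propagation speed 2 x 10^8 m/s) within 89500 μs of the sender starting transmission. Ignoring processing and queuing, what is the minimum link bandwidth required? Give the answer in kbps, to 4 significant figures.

L = 31408 bits.
Propagation delay = 9650000 / 200000000 = 48250 μs.
Transmission budget = 89500 − 48250 = 41250 μs.
R ≥ L / t_tx = 31408 bits / 0.04125 s = 761.4 kbps.

761.4 kbps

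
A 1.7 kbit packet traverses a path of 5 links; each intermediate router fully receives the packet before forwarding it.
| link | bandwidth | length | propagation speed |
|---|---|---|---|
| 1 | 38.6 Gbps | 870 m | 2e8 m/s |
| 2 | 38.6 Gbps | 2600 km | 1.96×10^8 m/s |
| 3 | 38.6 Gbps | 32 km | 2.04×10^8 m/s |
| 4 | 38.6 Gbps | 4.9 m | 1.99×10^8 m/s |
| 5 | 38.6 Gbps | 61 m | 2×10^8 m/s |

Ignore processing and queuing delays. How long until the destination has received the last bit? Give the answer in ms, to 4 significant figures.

13.43 ms

L = 1700 bits.
Transmission delay per hop = L/R = 1700/38600000000 = 4.40415e-05 ms; 5 hops → 0.000220207 ms.
Propagation delays (d/s per hop): 0.00435, 13.2653, 0.156863, 2.46231e-05, 0.000305 ms; sum = 13.4268 ms.
End-to-end = 13.43 ms.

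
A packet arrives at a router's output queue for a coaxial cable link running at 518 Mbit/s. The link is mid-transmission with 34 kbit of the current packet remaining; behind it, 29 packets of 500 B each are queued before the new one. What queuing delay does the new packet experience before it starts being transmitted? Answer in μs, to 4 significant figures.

289.6 μs

Each queued packet: L/R = 4000/518000000 = 7.72201 μs.
29 queued → 223.938 μs.
Plus remaining 34000 bits of current packet: 65.6371 μs.
Queuing delay = 289.6 μs.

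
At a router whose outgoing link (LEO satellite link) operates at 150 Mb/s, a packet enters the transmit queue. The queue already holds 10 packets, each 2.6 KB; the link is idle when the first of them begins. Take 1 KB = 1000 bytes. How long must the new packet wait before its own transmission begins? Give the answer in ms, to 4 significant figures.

Each queued packet: L/R = 20800/150000000 = 0.138667 ms.
10 queued → 1.38667 ms.
Queuing delay = 1.387 ms.

1.387 ms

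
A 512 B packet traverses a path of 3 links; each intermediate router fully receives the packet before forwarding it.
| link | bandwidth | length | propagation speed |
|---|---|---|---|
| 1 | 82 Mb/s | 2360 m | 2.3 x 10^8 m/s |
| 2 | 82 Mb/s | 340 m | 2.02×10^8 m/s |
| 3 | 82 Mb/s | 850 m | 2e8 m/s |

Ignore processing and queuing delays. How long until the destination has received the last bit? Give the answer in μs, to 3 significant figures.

L = 512 × 8 = 4096 bits.
Transmission delay per hop = L/R = 4096/82000000 = 49.9512 μs; 3 hops → 149.854 μs.
Propagation delays (d/s per hop): 10.2609, 1.68317, 4.25 μs; sum = 16.194 μs.
End-to-end = 166 μs.

166 μs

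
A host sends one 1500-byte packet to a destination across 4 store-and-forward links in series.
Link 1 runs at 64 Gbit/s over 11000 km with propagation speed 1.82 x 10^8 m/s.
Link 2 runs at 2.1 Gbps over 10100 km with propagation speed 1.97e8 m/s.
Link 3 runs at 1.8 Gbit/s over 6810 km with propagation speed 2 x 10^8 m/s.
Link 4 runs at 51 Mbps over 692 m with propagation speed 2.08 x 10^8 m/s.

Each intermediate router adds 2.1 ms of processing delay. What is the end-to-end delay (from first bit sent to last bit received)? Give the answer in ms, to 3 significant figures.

152 ms

L = 1500 × 8 = 12000 bits.
Transmission delays (L/R per hop): 0.0001875, 0.00571429, 0.00666667, 0.235294 ms; sum = 0.247863 ms.
Propagation delays (d/s per hop): 60.4396, 51.269, 34.05, 0.00332692 ms; sum = 145.762 ms.
Processing at 3 router(s): 3 × 2.1 ms = 6.3 ms.
End-to-end = 152 ms.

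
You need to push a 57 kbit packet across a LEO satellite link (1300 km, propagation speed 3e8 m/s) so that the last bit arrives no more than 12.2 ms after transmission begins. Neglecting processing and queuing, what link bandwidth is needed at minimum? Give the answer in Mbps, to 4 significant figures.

7.246 Mbps

Propagation delay = 1300000 / 300000000 = 4.33333 ms.
Transmission budget = 12.2 − 4.33333 = 7.86667 ms.
R ≥ L / t_tx = 57000 bits / 0.00786667 s = 7.246 Mbps.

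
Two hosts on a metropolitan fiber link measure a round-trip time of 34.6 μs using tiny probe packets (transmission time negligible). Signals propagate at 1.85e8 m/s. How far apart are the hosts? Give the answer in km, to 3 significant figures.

3.20 km

One-way propagation = RTT/2 = 17.3 μs.
d = s × t = 185000000 × 1.73e-05 = 3.20 km.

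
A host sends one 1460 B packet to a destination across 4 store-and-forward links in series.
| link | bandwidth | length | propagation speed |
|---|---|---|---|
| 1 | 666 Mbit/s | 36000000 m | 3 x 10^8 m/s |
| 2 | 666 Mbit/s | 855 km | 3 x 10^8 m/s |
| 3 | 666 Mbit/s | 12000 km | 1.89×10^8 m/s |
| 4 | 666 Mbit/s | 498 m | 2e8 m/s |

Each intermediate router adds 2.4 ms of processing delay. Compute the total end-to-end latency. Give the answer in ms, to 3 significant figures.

194 ms

L = 1460 × 8 = 11680 bits.
Transmission delay per hop = L/R = 11680/666000000 = 0.0175375 ms; 4 hops → 0.0701502 ms.
Propagation delays (d/s per hop): 120, 2.85, 63.4921, 0.00249 ms; sum = 186.345 ms.
Processing at 3 router(s): 3 × 2.4 ms = 7.2 ms.
End-to-end = 194 ms.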